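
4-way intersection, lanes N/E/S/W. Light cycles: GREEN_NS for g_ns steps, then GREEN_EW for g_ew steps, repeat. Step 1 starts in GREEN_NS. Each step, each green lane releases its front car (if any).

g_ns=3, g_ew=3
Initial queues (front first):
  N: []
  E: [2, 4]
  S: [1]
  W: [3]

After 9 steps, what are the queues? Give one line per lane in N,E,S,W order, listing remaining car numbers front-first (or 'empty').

Step 1 [NS]: N:empty,E:wait,S:car1-GO,W:wait | queues: N=0 E=2 S=0 W=1
Step 2 [NS]: N:empty,E:wait,S:empty,W:wait | queues: N=0 E=2 S=0 W=1
Step 3 [NS]: N:empty,E:wait,S:empty,W:wait | queues: N=0 E=2 S=0 W=1
Step 4 [EW]: N:wait,E:car2-GO,S:wait,W:car3-GO | queues: N=0 E=1 S=0 W=0
Step 5 [EW]: N:wait,E:car4-GO,S:wait,W:empty | queues: N=0 E=0 S=0 W=0

N: empty
E: empty
S: empty
W: empty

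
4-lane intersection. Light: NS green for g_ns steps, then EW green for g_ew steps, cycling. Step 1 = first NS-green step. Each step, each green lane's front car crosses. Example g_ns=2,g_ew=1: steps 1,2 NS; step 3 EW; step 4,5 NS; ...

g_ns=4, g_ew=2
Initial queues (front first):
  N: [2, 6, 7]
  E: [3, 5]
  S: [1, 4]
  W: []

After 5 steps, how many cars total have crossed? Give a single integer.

Answer: 6

Derivation:
Step 1 [NS]: N:car2-GO,E:wait,S:car1-GO,W:wait | queues: N=2 E=2 S=1 W=0
Step 2 [NS]: N:car6-GO,E:wait,S:car4-GO,W:wait | queues: N=1 E=2 S=0 W=0
Step 3 [NS]: N:car7-GO,E:wait,S:empty,W:wait | queues: N=0 E=2 S=0 W=0
Step 4 [NS]: N:empty,E:wait,S:empty,W:wait | queues: N=0 E=2 S=0 W=0
Step 5 [EW]: N:wait,E:car3-GO,S:wait,W:empty | queues: N=0 E=1 S=0 W=0
Cars crossed by step 5: 6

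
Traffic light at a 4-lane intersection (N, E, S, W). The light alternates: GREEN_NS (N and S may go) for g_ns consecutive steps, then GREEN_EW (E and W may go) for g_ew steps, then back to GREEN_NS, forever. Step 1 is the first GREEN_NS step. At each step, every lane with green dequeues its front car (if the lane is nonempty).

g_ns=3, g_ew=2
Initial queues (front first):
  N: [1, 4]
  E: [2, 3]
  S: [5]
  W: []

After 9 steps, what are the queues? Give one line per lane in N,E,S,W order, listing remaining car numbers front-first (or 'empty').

Step 1 [NS]: N:car1-GO,E:wait,S:car5-GO,W:wait | queues: N=1 E=2 S=0 W=0
Step 2 [NS]: N:car4-GO,E:wait,S:empty,W:wait | queues: N=0 E=2 S=0 W=0
Step 3 [NS]: N:empty,E:wait,S:empty,W:wait | queues: N=0 E=2 S=0 W=0
Step 4 [EW]: N:wait,E:car2-GO,S:wait,W:empty | queues: N=0 E=1 S=0 W=0
Step 5 [EW]: N:wait,E:car3-GO,S:wait,W:empty | queues: N=0 E=0 S=0 W=0

N: empty
E: empty
S: empty
W: empty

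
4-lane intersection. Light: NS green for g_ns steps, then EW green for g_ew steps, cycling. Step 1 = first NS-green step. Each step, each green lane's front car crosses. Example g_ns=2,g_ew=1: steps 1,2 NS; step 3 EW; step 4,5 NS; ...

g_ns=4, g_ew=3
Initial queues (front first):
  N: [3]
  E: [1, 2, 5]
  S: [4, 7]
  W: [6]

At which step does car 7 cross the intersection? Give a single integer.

Step 1 [NS]: N:car3-GO,E:wait,S:car4-GO,W:wait | queues: N=0 E=3 S=1 W=1
Step 2 [NS]: N:empty,E:wait,S:car7-GO,W:wait | queues: N=0 E=3 S=0 W=1
Step 3 [NS]: N:empty,E:wait,S:empty,W:wait | queues: N=0 E=3 S=0 W=1
Step 4 [NS]: N:empty,E:wait,S:empty,W:wait | queues: N=0 E=3 S=0 W=1
Step 5 [EW]: N:wait,E:car1-GO,S:wait,W:car6-GO | queues: N=0 E=2 S=0 W=0
Step 6 [EW]: N:wait,E:car2-GO,S:wait,W:empty | queues: N=0 E=1 S=0 W=0
Step 7 [EW]: N:wait,E:car5-GO,S:wait,W:empty | queues: N=0 E=0 S=0 W=0
Car 7 crosses at step 2

2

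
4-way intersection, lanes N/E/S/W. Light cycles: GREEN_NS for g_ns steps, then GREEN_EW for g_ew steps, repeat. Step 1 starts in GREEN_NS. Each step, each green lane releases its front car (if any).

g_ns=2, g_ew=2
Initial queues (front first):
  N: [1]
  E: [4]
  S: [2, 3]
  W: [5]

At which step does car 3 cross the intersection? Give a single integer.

Step 1 [NS]: N:car1-GO,E:wait,S:car2-GO,W:wait | queues: N=0 E=1 S=1 W=1
Step 2 [NS]: N:empty,E:wait,S:car3-GO,W:wait | queues: N=0 E=1 S=0 W=1
Step 3 [EW]: N:wait,E:car4-GO,S:wait,W:car5-GO | queues: N=0 E=0 S=0 W=0
Car 3 crosses at step 2

2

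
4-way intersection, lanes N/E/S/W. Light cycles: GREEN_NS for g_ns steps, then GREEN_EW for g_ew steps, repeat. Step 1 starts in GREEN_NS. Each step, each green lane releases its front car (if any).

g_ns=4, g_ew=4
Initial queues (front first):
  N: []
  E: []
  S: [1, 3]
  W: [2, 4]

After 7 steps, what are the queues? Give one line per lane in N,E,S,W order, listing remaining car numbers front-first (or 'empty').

Step 1 [NS]: N:empty,E:wait,S:car1-GO,W:wait | queues: N=0 E=0 S=1 W=2
Step 2 [NS]: N:empty,E:wait,S:car3-GO,W:wait | queues: N=0 E=0 S=0 W=2
Step 3 [NS]: N:empty,E:wait,S:empty,W:wait | queues: N=0 E=0 S=0 W=2
Step 4 [NS]: N:empty,E:wait,S:empty,W:wait | queues: N=0 E=0 S=0 W=2
Step 5 [EW]: N:wait,E:empty,S:wait,W:car2-GO | queues: N=0 E=0 S=0 W=1
Step 6 [EW]: N:wait,E:empty,S:wait,W:car4-GO | queues: N=0 E=0 S=0 W=0

N: empty
E: empty
S: empty
W: empty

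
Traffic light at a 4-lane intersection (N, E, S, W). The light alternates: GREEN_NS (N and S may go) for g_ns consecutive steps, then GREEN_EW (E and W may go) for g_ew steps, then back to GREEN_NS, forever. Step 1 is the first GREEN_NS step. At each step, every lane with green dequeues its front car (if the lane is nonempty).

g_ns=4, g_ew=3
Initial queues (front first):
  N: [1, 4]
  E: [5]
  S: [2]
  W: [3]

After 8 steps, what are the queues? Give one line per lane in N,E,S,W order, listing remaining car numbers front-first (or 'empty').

Step 1 [NS]: N:car1-GO,E:wait,S:car2-GO,W:wait | queues: N=1 E=1 S=0 W=1
Step 2 [NS]: N:car4-GO,E:wait,S:empty,W:wait | queues: N=0 E=1 S=0 W=1
Step 3 [NS]: N:empty,E:wait,S:empty,W:wait | queues: N=0 E=1 S=0 W=1
Step 4 [NS]: N:empty,E:wait,S:empty,W:wait | queues: N=0 E=1 S=0 W=1
Step 5 [EW]: N:wait,E:car5-GO,S:wait,W:car3-GO | queues: N=0 E=0 S=0 W=0

N: empty
E: empty
S: empty
W: empty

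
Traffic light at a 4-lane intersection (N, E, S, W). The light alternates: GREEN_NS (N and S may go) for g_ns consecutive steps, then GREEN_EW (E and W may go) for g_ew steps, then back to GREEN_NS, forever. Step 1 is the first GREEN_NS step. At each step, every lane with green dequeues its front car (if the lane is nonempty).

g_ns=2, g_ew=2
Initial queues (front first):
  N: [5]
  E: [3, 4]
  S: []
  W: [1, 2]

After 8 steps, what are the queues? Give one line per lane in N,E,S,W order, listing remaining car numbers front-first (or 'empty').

Step 1 [NS]: N:car5-GO,E:wait,S:empty,W:wait | queues: N=0 E=2 S=0 W=2
Step 2 [NS]: N:empty,E:wait,S:empty,W:wait | queues: N=0 E=2 S=0 W=2
Step 3 [EW]: N:wait,E:car3-GO,S:wait,W:car1-GO | queues: N=0 E=1 S=0 W=1
Step 4 [EW]: N:wait,E:car4-GO,S:wait,W:car2-GO | queues: N=0 E=0 S=0 W=0

N: empty
E: empty
S: empty
W: empty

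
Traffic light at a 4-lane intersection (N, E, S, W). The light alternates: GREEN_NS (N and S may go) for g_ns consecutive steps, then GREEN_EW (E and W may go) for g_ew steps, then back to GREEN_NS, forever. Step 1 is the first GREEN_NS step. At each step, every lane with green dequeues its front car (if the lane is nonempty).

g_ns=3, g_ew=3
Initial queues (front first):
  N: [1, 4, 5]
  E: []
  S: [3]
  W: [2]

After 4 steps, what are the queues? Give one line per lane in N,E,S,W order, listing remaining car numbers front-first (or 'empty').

Step 1 [NS]: N:car1-GO,E:wait,S:car3-GO,W:wait | queues: N=2 E=0 S=0 W=1
Step 2 [NS]: N:car4-GO,E:wait,S:empty,W:wait | queues: N=1 E=0 S=0 W=1
Step 3 [NS]: N:car5-GO,E:wait,S:empty,W:wait | queues: N=0 E=0 S=0 W=1
Step 4 [EW]: N:wait,E:empty,S:wait,W:car2-GO | queues: N=0 E=0 S=0 W=0

N: empty
E: empty
S: empty
W: empty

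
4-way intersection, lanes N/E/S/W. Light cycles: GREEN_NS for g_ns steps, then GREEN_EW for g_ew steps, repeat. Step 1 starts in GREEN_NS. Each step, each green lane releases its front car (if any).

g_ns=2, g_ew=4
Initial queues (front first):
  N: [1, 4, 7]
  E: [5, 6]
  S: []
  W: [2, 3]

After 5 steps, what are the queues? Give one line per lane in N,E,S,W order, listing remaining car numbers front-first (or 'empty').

Step 1 [NS]: N:car1-GO,E:wait,S:empty,W:wait | queues: N=2 E=2 S=0 W=2
Step 2 [NS]: N:car4-GO,E:wait,S:empty,W:wait | queues: N=1 E=2 S=0 W=2
Step 3 [EW]: N:wait,E:car5-GO,S:wait,W:car2-GO | queues: N=1 E=1 S=0 W=1
Step 4 [EW]: N:wait,E:car6-GO,S:wait,W:car3-GO | queues: N=1 E=0 S=0 W=0
Step 5 [EW]: N:wait,E:empty,S:wait,W:empty | queues: N=1 E=0 S=0 W=0

N: 7
E: empty
S: empty
W: empty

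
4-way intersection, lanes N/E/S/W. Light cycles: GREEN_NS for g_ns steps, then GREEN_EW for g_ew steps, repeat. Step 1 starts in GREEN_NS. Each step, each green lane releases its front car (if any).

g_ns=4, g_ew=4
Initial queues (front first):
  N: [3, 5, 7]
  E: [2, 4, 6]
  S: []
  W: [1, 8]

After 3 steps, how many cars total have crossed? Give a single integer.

Answer: 3

Derivation:
Step 1 [NS]: N:car3-GO,E:wait,S:empty,W:wait | queues: N=2 E=3 S=0 W=2
Step 2 [NS]: N:car5-GO,E:wait,S:empty,W:wait | queues: N=1 E=3 S=0 W=2
Step 3 [NS]: N:car7-GO,E:wait,S:empty,W:wait | queues: N=0 E=3 S=0 W=2
Cars crossed by step 3: 3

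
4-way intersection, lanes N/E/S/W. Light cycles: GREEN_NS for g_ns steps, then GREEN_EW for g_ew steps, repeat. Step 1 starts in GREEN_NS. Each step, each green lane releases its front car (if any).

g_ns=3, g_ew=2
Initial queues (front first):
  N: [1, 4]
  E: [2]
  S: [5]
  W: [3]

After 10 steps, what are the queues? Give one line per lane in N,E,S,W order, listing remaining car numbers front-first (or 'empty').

Step 1 [NS]: N:car1-GO,E:wait,S:car5-GO,W:wait | queues: N=1 E=1 S=0 W=1
Step 2 [NS]: N:car4-GO,E:wait,S:empty,W:wait | queues: N=0 E=1 S=0 W=1
Step 3 [NS]: N:empty,E:wait,S:empty,W:wait | queues: N=0 E=1 S=0 W=1
Step 4 [EW]: N:wait,E:car2-GO,S:wait,W:car3-GO | queues: N=0 E=0 S=0 W=0

N: empty
E: empty
S: empty
W: empty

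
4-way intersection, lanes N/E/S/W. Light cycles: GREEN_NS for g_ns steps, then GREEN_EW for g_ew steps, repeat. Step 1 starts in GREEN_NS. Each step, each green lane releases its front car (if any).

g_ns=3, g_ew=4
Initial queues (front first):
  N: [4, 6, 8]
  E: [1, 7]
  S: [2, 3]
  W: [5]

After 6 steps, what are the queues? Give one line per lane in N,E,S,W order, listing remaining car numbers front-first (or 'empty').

Step 1 [NS]: N:car4-GO,E:wait,S:car2-GO,W:wait | queues: N=2 E=2 S=1 W=1
Step 2 [NS]: N:car6-GO,E:wait,S:car3-GO,W:wait | queues: N=1 E=2 S=0 W=1
Step 3 [NS]: N:car8-GO,E:wait,S:empty,W:wait | queues: N=0 E=2 S=0 W=1
Step 4 [EW]: N:wait,E:car1-GO,S:wait,W:car5-GO | queues: N=0 E=1 S=0 W=0
Step 5 [EW]: N:wait,E:car7-GO,S:wait,W:empty | queues: N=0 E=0 S=0 W=0

N: empty
E: empty
S: empty
W: empty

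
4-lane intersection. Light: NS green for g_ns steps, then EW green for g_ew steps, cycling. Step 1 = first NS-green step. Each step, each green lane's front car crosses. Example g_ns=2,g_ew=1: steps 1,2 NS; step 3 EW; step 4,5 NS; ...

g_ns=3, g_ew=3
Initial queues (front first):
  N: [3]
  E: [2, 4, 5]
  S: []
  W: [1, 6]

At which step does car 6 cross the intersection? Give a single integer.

Step 1 [NS]: N:car3-GO,E:wait,S:empty,W:wait | queues: N=0 E=3 S=0 W=2
Step 2 [NS]: N:empty,E:wait,S:empty,W:wait | queues: N=0 E=3 S=0 W=2
Step 3 [NS]: N:empty,E:wait,S:empty,W:wait | queues: N=0 E=3 S=0 W=2
Step 4 [EW]: N:wait,E:car2-GO,S:wait,W:car1-GO | queues: N=0 E=2 S=0 W=1
Step 5 [EW]: N:wait,E:car4-GO,S:wait,W:car6-GO | queues: N=0 E=1 S=0 W=0
Step 6 [EW]: N:wait,E:car5-GO,S:wait,W:empty | queues: N=0 E=0 S=0 W=0
Car 6 crosses at step 5

5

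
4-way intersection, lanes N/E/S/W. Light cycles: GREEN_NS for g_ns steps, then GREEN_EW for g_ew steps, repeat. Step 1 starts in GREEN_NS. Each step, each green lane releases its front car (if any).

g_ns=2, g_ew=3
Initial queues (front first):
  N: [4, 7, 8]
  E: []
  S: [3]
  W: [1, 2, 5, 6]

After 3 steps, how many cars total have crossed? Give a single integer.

Answer: 4

Derivation:
Step 1 [NS]: N:car4-GO,E:wait,S:car3-GO,W:wait | queues: N=2 E=0 S=0 W=4
Step 2 [NS]: N:car7-GO,E:wait,S:empty,W:wait | queues: N=1 E=0 S=0 W=4
Step 3 [EW]: N:wait,E:empty,S:wait,W:car1-GO | queues: N=1 E=0 S=0 W=3
Cars crossed by step 3: 4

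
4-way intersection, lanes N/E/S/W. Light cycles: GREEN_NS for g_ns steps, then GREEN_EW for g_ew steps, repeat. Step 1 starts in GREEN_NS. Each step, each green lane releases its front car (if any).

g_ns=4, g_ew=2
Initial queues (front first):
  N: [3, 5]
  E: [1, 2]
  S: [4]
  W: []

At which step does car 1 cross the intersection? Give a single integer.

Step 1 [NS]: N:car3-GO,E:wait,S:car4-GO,W:wait | queues: N=1 E=2 S=0 W=0
Step 2 [NS]: N:car5-GO,E:wait,S:empty,W:wait | queues: N=0 E=2 S=0 W=0
Step 3 [NS]: N:empty,E:wait,S:empty,W:wait | queues: N=0 E=2 S=0 W=0
Step 4 [NS]: N:empty,E:wait,S:empty,W:wait | queues: N=0 E=2 S=0 W=0
Step 5 [EW]: N:wait,E:car1-GO,S:wait,W:empty | queues: N=0 E=1 S=0 W=0
Step 6 [EW]: N:wait,E:car2-GO,S:wait,W:empty | queues: N=0 E=0 S=0 W=0
Car 1 crosses at step 5

5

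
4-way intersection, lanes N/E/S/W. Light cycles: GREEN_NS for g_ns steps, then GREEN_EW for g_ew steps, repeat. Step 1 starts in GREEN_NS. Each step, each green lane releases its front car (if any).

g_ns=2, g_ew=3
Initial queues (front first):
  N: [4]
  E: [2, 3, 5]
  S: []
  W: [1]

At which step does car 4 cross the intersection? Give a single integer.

Step 1 [NS]: N:car4-GO,E:wait,S:empty,W:wait | queues: N=0 E=3 S=0 W=1
Step 2 [NS]: N:empty,E:wait,S:empty,W:wait | queues: N=0 E=3 S=0 W=1
Step 3 [EW]: N:wait,E:car2-GO,S:wait,W:car1-GO | queues: N=0 E=2 S=0 W=0
Step 4 [EW]: N:wait,E:car3-GO,S:wait,W:empty | queues: N=0 E=1 S=0 W=0
Step 5 [EW]: N:wait,E:car5-GO,S:wait,W:empty | queues: N=0 E=0 S=0 W=0
Car 4 crosses at step 1

1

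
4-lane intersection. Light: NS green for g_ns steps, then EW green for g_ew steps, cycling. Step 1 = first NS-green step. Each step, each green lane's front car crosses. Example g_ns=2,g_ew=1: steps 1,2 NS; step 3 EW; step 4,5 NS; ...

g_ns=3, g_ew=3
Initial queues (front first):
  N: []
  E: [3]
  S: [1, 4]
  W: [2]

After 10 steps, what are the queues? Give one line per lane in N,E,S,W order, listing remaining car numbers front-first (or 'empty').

Step 1 [NS]: N:empty,E:wait,S:car1-GO,W:wait | queues: N=0 E=1 S=1 W=1
Step 2 [NS]: N:empty,E:wait,S:car4-GO,W:wait | queues: N=0 E=1 S=0 W=1
Step 3 [NS]: N:empty,E:wait,S:empty,W:wait | queues: N=0 E=1 S=0 W=1
Step 4 [EW]: N:wait,E:car3-GO,S:wait,W:car2-GO | queues: N=0 E=0 S=0 W=0

N: empty
E: empty
S: empty
W: empty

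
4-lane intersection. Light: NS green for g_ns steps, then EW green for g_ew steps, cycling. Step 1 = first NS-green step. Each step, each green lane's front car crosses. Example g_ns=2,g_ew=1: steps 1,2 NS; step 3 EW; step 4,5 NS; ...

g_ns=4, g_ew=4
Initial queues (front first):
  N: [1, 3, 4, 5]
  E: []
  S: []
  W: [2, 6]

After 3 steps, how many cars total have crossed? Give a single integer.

Step 1 [NS]: N:car1-GO,E:wait,S:empty,W:wait | queues: N=3 E=0 S=0 W=2
Step 2 [NS]: N:car3-GO,E:wait,S:empty,W:wait | queues: N=2 E=0 S=0 W=2
Step 3 [NS]: N:car4-GO,E:wait,S:empty,W:wait | queues: N=1 E=0 S=0 W=2
Cars crossed by step 3: 3

Answer: 3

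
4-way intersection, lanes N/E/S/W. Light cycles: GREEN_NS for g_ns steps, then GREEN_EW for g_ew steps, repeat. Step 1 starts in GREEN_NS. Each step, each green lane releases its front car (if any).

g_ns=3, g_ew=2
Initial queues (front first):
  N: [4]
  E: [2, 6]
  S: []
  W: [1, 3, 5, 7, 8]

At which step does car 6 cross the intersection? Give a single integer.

Step 1 [NS]: N:car4-GO,E:wait,S:empty,W:wait | queues: N=0 E=2 S=0 W=5
Step 2 [NS]: N:empty,E:wait,S:empty,W:wait | queues: N=0 E=2 S=0 W=5
Step 3 [NS]: N:empty,E:wait,S:empty,W:wait | queues: N=0 E=2 S=0 W=5
Step 4 [EW]: N:wait,E:car2-GO,S:wait,W:car1-GO | queues: N=0 E=1 S=0 W=4
Step 5 [EW]: N:wait,E:car6-GO,S:wait,W:car3-GO | queues: N=0 E=0 S=0 W=3
Step 6 [NS]: N:empty,E:wait,S:empty,W:wait | queues: N=0 E=0 S=0 W=3
Step 7 [NS]: N:empty,E:wait,S:empty,W:wait | queues: N=0 E=0 S=0 W=3
Step 8 [NS]: N:empty,E:wait,S:empty,W:wait | queues: N=0 E=0 S=0 W=3
Step 9 [EW]: N:wait,E:empty,S:wait,W:car5-GO | queues: N=0 E=0 S=0 W=2
Step 10 [EW]: N:wait,E:empty,S:wait,W:car7-GO | queues: N=0 E=0 S=0 W=1
Step 11 [NS]: N:empty,E:wait,S:empty,W:wait | queues: N=0 E=0 S=0 W=1
Step 12 [NS]: N:empty,E:wait,S:empty,W:wait | queues: N=0 E=0 S=0 W=1
Step 13 [NS]: N:empty,E:wait,S:empty,W:wait | queues: N=0 E=0 S=0 W=1
Step 14 [EW]: N:wait,E:empty,S:wait,W:car8-GO | queues: N=0 E=0 S=0 W=0
Car 6 crosses at step 5

5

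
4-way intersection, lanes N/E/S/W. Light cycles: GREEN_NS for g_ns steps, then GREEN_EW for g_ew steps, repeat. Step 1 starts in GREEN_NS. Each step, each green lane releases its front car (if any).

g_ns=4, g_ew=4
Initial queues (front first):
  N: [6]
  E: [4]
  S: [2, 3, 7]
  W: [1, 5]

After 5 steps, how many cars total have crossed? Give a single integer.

Answer: 6

Derivation:
Step 1 [NS]: N:car6-GO,E:wait,S:car2-GO,W:wait | queues: N=0 E=1 S=2 W=2
Step 2 [NS]: N:empty,E:wait,S:car3-GO,W:wait | queues: N=0 E=1 S=1 W=2
Step 3 [NS]: N:empty,E:wait,S:car7-GO,W:wait | queues: N=0 E=1 S=0 W=2
Step 4 [NS]: N:empty,E:wait,S:empty,W:wait | queues: N=0 E=1 S=0 W=2
Step 5 [EW]: N:wait,E:car4-GO,S:wait,W:car1-GO | queues: N=0 E=0 S=0 W=1
Cars crossed by step 5: 6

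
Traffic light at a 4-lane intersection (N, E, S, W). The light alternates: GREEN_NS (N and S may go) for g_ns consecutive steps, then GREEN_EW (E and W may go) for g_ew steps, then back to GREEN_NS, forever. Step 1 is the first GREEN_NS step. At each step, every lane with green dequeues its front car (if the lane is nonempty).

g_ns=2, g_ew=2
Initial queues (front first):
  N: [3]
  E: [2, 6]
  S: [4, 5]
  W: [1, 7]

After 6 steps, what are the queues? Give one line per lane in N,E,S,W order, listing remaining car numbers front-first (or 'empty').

Step 1 [NS]: N:car3-GO,E:wait,S:car4-GO,W:wait | queues: N=0 E=2 S=1 W=2
Step 2 [NS]: N:empty,E:wait,S:car5-GO,W:wait | queues: N=0 E=2 S=0 W=2
Step 3 [EW]: N:wait,E:car2-GO,S:wait,W:car1-GO | queues: N=0 E=1 S=0 W=1
Step 4 [EW]: N:wait,E:car6-GO,S:wait,W:car7-GO | queues: N=0 E=0 S=0 W=0

N: empty
E: empty
S: empty
W: empty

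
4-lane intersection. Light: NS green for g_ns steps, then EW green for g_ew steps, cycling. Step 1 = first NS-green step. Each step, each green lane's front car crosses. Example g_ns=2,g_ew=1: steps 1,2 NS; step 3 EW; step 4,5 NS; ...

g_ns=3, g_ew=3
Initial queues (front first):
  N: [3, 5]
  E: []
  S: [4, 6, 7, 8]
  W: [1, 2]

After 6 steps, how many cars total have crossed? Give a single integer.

Answer: 7

Derivation:
Step 1 [NS]: N:car3-GO,E:wait,S:car4-GO,W:wait | queues: N=1 E=0 S=3 W=2
Step 2 [NS]: N:car5-GO,E:wait,S:car6-GO,W:wait | queues: N=0 E=0 S=2 W=2
Step 3 [NS]: N:empty,E:wait,S:car7-GO,W:wait | queues: N=0 E=0 S=1 W=2
Step 4 [EW]: N:wait,E:empty,S:wait,W:car1-GO | queues: N=0 E=0 S=1 W=1
Step 5 [EW]: N:wait,E:empty,S:wait,W:car2-GO | queues: N=0 E=0 S=1 W=0
Step 6 [EW]: N:wait,E:empty,S:wait,W:empty | queues: N=0 E=0 S=1 W=0
Cars crossed by step 6: 7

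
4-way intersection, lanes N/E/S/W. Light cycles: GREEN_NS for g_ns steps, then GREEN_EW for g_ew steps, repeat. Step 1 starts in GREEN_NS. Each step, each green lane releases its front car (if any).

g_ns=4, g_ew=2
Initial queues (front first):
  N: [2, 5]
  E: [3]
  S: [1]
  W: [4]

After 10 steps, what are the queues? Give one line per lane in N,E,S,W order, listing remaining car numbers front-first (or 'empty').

Step 1 [NS]: N:car2-GO,E:wait,S:car1-GO,W:wait | queues: N=1 E=1 S=0 W=1
Step 2 [NS]: N:car5-GO,E:wait,S:empty,W:wait | queues: N=0 E=1 S=0 W=1
Step 3 [NS]: N:empty,E:wait,S:empty,W:wait | queues: N=0 E=1 S=0 W=1
Step 4 [NS]: N:empty,E:wait,S:empty,W:wait | queues: N=0 E=1 S=0 W=1
Step 5 [EW]: N:wait,E:car3-GO,S:wait,W:car4-GO | queues: N=0 E=0 S=0 W=0

N: empty
E: empty
S: empty
W: empty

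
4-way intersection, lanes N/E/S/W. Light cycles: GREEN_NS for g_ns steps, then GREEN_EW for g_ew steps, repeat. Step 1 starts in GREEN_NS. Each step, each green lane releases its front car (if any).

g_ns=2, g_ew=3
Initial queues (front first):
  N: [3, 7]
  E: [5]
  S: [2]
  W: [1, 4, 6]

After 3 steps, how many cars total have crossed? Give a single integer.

Answer: 5

Derivation:
Step 1 [NS]: N:car3-GO,E:wait,S:car2-GO,W:wait | queues: N=1 E=1 S=0 W=3
Step 2 [NS]: N:car7-GO,E:wait,S:empty,W:wait | queues: N=0 E=1 S=0 W=3
Step 3 [EW]: N:wait,E:car5-GO,S:wait,W:car1-GO | queues: N=0 E=0 S=0 W=2
Cars crossed by step 3: 5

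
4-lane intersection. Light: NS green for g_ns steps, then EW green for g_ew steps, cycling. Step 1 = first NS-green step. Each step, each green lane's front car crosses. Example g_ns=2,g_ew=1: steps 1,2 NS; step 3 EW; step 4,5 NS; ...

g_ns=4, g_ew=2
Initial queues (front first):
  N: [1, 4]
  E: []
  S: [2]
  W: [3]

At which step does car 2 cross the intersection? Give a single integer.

Step 1 [NS]: N:car1-GO,E:wait,S:car2-GO,W:wait | queues: N=1 E=0 S=0 W=1
Step 2 [NS]: N:car4-GO,E:wait,S:empty,W:wait | queues: N=0 E=0 S=0 W=1
Step 3 [NS]: N:empty,E:wait,S:empty,W:wait | queues: N=0 E=0 S=0 W=1
Step 4 [NS]: N:empty,E:wait,S:empty,W:wait | queues: N=0 E=0 S=0 W=1
Step 5 [EW]: N:wait,E:empty,S:wait,W:car3-GO | queues: N=0 E=0 S=0 W=0
Car 2 crosses at step 1

1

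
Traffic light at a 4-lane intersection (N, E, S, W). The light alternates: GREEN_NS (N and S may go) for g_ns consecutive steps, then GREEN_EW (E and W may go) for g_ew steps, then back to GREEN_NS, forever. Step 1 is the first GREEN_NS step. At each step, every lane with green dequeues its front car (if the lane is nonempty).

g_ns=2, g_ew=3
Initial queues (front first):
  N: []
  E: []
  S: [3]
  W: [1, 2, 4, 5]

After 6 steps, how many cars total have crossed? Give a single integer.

Step 1 [NS]: N:empty,E:wait,S:car3-GO,W:wait | queues: N=0 E=0 S=0 W=4
Step 2 [NS]: N:empty,E:wait,S:empty,W:wait | queues: N=0 E=0 S=0 W=4
Step 3 [EW]: N:wait,E:empty,S:wait,W:car1-GO | queues: N=0 E=0 S=0 W=3
Step 4 [EW]: N:wait,E:empty,S:wait,W:car2-GO | queues: N=0 E=0 S=0 W=2
Step 5 [EW]: N:wait,E:empty,S:wait,W:car4-GO | queues: N=0 E=0 S=0 W=1
Step 6 [NS]: N:empty,E:wait,S:empty,W:wait | queues: N=0 E=0 S=0 W=1
Cars crossed by step 6: 4

Answer: 4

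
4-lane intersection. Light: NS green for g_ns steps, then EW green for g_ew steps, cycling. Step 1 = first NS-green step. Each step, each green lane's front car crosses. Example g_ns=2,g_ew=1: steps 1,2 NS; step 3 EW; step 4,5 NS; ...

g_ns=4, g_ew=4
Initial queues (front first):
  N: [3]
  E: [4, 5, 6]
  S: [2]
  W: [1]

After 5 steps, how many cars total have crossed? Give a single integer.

Step 1 [NS]: N:car3-GO,E:wait,S:car2-GO,W:wait | queues: N=0 E=3 S=0 W=1
Step 2 [NS]: N:empty,E:wait,S:empty,W:wait | queues: N=0 E=3 S=0 W=1
Step 3 [NS]: N:empty,E:wait,S:empty,W:wait | queues: N=0 E=3 S=0 W=1
Step 4 [NS]: N:empty,E:wait,S:empty,W:wait | queues: N=0 E=3 S=0 W=1
Step 5 [EW]: N:wait,E:car4-GO,S:wait,W:car1-GO | queues: N=0 E=2 S=0 W=0
Cars crossed by step 5: 4

Answer: 4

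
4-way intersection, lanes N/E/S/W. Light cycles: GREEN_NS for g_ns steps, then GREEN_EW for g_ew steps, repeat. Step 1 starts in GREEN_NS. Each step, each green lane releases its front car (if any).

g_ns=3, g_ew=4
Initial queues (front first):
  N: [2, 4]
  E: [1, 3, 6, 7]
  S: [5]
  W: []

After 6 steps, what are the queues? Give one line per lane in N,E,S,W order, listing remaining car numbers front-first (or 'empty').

Step 1 [NS]: N:car2-GO,E:wait,S:car5-GO,W:wait | queues: N=1 E=4 S=0 W=0
Step 2 [NS]: N:car4-GO,E:wait,S:empty,W:wait | queues: N=0 E=4 S=0 W=0
Step 3 [NS]: N:empty,E:wait,S:empty,W:wait | queues: N=0 E=4 S=0 W=0
Step 4 [EW]: N:wait,E:car1-GO,S:wait,W:empty | queues: N=0 E=3 S=0 W=0
Step 5 [EW]: N:wait,E:car3-GO,S:wait,W:empty | queues: N=0 E=2 S=0 W=0
Step 6 [EW]: N:wait,E:car6-GO,S:wait,W:empty | queues: N=0 E=1 S=0 W=0

N: empty
E: 7
S: empty
W: empty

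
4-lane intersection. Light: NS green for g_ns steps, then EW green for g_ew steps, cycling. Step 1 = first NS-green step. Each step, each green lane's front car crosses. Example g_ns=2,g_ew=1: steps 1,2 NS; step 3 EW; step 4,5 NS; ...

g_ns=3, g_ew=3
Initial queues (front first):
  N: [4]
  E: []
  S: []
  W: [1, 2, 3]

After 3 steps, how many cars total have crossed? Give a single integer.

Answer: 1

Derivation:
Step 1 [NS]: N:car4-GO,E:wait,S:empty,W:wait | queues: N=0 E=0 S=0 W=3
Step 2 [NS]: N:empty,E:wait,S:empty,W:wait | queues: N=0 E=0 S=0 W=3
Step 3 [NS]: N:empty,E:wait,S:empty,W:wait | queues: N=0 E=0 S=0 W=3
Cars crossed by step 3: 1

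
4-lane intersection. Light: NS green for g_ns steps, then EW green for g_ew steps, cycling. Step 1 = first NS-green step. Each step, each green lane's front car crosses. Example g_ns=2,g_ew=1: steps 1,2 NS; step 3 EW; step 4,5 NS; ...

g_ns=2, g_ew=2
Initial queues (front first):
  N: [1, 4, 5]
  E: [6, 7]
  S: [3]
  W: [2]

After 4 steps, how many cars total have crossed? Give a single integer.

Answer: 6

Derivation:
Step 1 [NS]: N:car1-GO,E:wait,S:car3-GO,W:wait | queues: N=2 E=2 S=0 W=1
Step 2 [NS]: N:car4-GO,E:wait,S:empty,W:wait | queues: N=1 E=2 S=0 W=1
Step 3 [EW]: N:wait,E:car6-GO,S:wait,W:car2-GO | queues: N=1 E=1 S=0 W=0
Step 4 [EW]: N:wait,E:car7-GO,S:wait,W:empty | queues: N=1 E=0 S=0 W=0
Cars crossed by step 4: 6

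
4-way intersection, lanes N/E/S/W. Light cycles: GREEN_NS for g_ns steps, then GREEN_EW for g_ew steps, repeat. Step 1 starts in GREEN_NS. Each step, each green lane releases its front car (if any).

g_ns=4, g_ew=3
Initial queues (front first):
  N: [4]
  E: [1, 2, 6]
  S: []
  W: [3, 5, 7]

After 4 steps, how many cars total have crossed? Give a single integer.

Answer: 1

Derivation:
Step 1 [NS]: N:car4-GO,E:wait,S:empty,W:wait | queues: N=0 E=3 S=0 W=3
Step 2 [NS]: N:empty,E:wait,S:empty,W:wait | queues: N=0 E=3 S=0 W=3
Step 3 [NS]: N:empty,E:wait,S:empty,W:wait | queues: N=0 E=3 S=0 W=3
Step 4 [NS]: N:empty,E:wait,S:empty,W:wait | queues: N=0 E=3 S=0 W=3
Cars crossed by step 4: 1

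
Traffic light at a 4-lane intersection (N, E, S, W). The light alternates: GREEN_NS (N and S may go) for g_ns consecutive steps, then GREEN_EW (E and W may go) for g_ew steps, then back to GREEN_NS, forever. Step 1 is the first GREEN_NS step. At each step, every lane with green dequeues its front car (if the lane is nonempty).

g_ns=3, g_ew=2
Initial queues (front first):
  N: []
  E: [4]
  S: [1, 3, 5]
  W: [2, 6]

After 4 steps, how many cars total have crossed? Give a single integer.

Answer: 5

Derivation:
Step 1 [NS]: N:empty,E:wait,S:car1-GO,W:wait | queues: N=0 E=1 S=2 W=2
Step 2 [NS]: N:empty,E:wait,S:car3-GO,W:wait | queues: N=0 E=1 S=1 W=2
Step 3 [NS]: N:empty,E:wait,S:car5-GO,W:wait | queues: N=0 E=1 S=0 W=2
Step 4 [EW]: N:wait,E:car4-GO,S:wait,W:car2-GO | queues: N=0 E=0 S=0 W=1
Cars crossed by step 4: 5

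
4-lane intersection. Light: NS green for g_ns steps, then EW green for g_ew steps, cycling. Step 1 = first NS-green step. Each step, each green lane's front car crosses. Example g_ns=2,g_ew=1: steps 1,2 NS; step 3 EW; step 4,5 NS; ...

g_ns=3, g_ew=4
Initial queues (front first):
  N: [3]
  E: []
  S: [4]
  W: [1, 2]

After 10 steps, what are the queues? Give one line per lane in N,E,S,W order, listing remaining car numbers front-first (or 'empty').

Step 1 [NS]: N:car3-GO,E:wait,S:car4-GO,W:wait | queues: N=0 E=0 S=0 W=2
Step 2 [NS]: N:empty,E:wait,S:empty,W:wait | queues: N=0 E=0 S=0 W=2
Step 3 [NS]: N:empty,E:wait,S:empty,W:wait | queues: N=0 E=0 S=0 W=2
Step 4 [EW]: N:wait,E:empty,S:wait,W:car1-GO | queues: N=0 E=0 S=0 W=1
Step 5 [EW]: N:wait,E:empty,S:wait,W:car2-GO | queues: N=0 E=0 S=0 W=0

N: empty
E: empty
S: empty
W: empty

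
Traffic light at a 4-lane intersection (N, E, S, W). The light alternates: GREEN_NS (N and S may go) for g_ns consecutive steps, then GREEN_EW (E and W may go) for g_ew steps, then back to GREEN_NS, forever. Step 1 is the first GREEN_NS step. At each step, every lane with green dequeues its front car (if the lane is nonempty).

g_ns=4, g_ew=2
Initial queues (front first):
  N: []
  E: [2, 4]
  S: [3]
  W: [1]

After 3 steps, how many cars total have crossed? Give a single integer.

Answer: 1

Derivation:
Step 1 [NS]: N:empty,E:wait,S:car3-GO,W:wait | queues: N=0 E=2 S=0 W=1
Step 2 [NS]: N:empty,E:wait,S:empty,W:wait | queues: N=0 E=2 S=0 W=1
Step 3 [NS]: N:empty,E:wait,S:empty,W:wait | queues: N=0 E=2 S=0 W=1
Cars crossed by step 3: 1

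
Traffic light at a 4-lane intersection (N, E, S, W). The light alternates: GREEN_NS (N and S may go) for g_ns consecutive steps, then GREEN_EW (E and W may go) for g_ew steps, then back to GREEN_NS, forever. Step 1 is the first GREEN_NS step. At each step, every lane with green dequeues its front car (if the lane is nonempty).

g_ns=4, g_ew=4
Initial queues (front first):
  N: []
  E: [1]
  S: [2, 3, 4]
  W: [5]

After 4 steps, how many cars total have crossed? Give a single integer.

Step 1 [NS]: N:empty,E:wait,S:car2-GO,W:wait | queues: N=0 E=1 S=2 W=1
Step 2 [NS]: N:empty,E:wait,S:car3-GO,W:wait | queues: N=0 E=1 S=1 W=1
Step 3 [NS]: N:empty,E:wait,S:car4-GO,W:wait | queues: N=0 E=1 S=0 W=1
Step 4 [NS]: N:empty,E:wait,S:empty,W:wait | queues: N=0 E=1 S=0 W=1
Cars crossed by step 4: 3

Answer: 3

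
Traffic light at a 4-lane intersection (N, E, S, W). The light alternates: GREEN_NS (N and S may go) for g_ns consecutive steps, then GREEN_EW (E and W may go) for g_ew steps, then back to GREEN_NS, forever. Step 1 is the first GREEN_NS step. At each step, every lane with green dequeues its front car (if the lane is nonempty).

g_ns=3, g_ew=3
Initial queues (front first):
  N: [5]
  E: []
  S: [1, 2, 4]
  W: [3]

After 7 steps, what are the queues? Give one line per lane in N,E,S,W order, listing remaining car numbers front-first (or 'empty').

Step 1 [NS]: N:car5-GO,E:wait,S:car1-GO,W:wait | queues: N=0 E=0 S=2 W=1
Step 2 [NS]: N:empty,E:wait,S:car2-GO,W:wait | queues: N=0 E=0 S=1 W=1
Step 3 [NS]: N:empty,E:wait,S:car4-GO,W:wait | queues: N=0 E=0 S=0 W=1
Step 4 [EW]: N:wait,E:empty,S:wait,W:car3-GO | queues: N=0 E=0 S=0 W=0

N: empty
E: empty
S: empty
W: empty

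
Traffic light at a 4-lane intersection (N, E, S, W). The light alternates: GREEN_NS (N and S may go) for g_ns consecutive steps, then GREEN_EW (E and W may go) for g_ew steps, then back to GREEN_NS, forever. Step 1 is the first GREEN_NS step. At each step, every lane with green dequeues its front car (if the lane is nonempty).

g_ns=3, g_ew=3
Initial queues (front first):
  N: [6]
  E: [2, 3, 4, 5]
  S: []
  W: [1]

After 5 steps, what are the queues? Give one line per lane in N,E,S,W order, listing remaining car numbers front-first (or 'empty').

Step 1 [NS]: N:car6-GO,E:wait,S:empty,W:wait | queues: N=0 E=4 S=0 W=1
Step 2 [NS]: N:empty,E:wait,S:empty,W:wait | queues: N=0 E=4 S=0 W=1
Step 3 [NS]: N:empty,E:wait,S:empty,W:wait | queues: N=0 E=4 S=0 W=1
Step 4 [EW]: N:wait,E:car2-GO,S:wait,W:car1-GO | queues: N=0 E=3 S=0 W=0
Step 5 [EW]: N:wait,E:car3-GO,S:wait,W:empty | queues: N=0 E=2 S=0 W=0

N: empty
E: 4 5
S: empty
W: empty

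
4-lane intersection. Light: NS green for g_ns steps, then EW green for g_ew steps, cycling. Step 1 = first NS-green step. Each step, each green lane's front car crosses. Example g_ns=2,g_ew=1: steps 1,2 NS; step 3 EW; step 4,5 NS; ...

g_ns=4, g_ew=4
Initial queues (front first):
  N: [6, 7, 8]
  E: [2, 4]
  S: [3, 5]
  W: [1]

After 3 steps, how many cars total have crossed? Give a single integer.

Step 1 [NS]: N:car6-GO,E:wait,S:car3-GO,W:wait | queues: N=2 E=2 S=1 W=1
Step 2 [NS]: N:car7-GO,E:wait,S:car5-GO,W:wait | queues: N=1 E=2 S=0 W=1
Step 3 [NS]: N:car8-GO,E:wait,S:empty,W:wait | queues: N=0 E=2 S=0 W=1
Cars crossed by step 3: 5

Answer: 5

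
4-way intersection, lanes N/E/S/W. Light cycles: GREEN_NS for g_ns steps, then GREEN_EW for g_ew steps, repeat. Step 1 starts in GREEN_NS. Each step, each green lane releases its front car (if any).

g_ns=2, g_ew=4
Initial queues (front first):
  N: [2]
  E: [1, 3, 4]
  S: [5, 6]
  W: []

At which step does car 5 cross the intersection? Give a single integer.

Step 1 [NS]: N:car2-GO,E:wait,S:car5-GO,W:wait | queues: N=0 E=3 S=1 W=0
Step 2 [NS]: N:empty,E:wait,S:car6-GO,W:wait | queues: N=0 E=3 S=0 W=0
Step 3 [EW]: N:wait,E:car1-GO,S:wait,W:empty | queues: N=0 E=2 S=0 W=0
Step 4 [EW]: N:wait,E:car3-GO,S:wait,W:empty | queues: N=0 E=1 S=0 W=0
Step 5 [EW]: N:wait,E:car4-GO,S:wait,W:empty | queues: N=0 E=0 S=0 W=0
Car 5 crosses at step 1

1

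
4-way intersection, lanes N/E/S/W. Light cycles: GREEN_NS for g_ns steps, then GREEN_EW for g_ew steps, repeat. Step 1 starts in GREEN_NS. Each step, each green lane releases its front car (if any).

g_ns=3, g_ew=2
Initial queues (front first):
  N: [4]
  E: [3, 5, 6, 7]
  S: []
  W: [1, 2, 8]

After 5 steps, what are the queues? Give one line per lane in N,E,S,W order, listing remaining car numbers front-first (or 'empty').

Step 1 [NS]: N:car4-GO,E:wait,S:empty,W:wait | queues: N=0 E=4 S=0 W=3
Step 2 [NS]: N:empty,E:wait,S:empty,W:wait | queues: N=0 E=4 S=0 W=3
Step 3 [NS]: N:empty,E:wait,S:empty,W:wait | queues: N=0 E=4 S=0 W=3
Step 4 [EW]: N:wait,E:car3-GO,S:wait,W:car1-GO | queues: N=0 E=3 S=0 W=2
Step 5 [EW]: N:wait,E:car5-GO,S:wait,W:car2-GO | queues: N=0 E=2 S=0 W=1

N: empty
E: 6 7
S: empty
W: 8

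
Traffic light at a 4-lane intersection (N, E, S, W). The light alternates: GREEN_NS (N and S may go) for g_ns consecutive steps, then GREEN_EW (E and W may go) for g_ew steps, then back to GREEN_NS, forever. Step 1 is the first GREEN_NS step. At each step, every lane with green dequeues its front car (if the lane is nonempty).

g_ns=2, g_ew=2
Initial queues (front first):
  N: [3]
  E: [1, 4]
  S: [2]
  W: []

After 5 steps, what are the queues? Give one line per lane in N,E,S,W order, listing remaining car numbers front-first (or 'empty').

Step 1 [NS]: N:car3-GO,E:wait,S:car2-GO,W:wait | queues: N=0 E=2 S=0 W=0
Step 2 [NS]: N:empty,E:wait,S:empty,W:wait | queues: N=0 E=2 S=0 W=0
Step 3 [EW]: N:wait,E:car1-GO,S:wait,W:empty | queues: N=0 E=1 S=0 W=0
Step 4 [EW]: N:wait,E:car4-GO,S:wait,W:empty | queues: N=0 E=0 S=0 W=0

N: empty
E: empty
S: empty
W: empty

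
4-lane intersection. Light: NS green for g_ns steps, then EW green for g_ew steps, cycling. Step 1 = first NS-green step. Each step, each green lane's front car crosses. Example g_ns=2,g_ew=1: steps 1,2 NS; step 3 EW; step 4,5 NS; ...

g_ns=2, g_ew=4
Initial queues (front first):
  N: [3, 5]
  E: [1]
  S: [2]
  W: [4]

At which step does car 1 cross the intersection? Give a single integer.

Step 1 [NS]: N:car3-GO,E:wait,S:car2-GO,W:wait | queues: N=1 E=1 S=0 W=1
Step 2 [NS]: N:car5-GO,E:wait,S:empty,W:wait | queues: N=0 E=1 S=0 W=1
Step 3 [EW]: N:wait,E:car1-GO,S:wait,W:car4-GO | queues: N=0 E=0 S=0 W=0
Car 1 crosses at step 3

3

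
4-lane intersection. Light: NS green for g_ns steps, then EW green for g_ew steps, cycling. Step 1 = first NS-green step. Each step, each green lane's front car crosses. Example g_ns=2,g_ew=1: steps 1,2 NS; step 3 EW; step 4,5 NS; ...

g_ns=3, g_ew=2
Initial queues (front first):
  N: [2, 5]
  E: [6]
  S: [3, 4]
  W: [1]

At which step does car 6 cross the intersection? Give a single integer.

Step 1 [NS]: N:car2-GO,E:wait,S:car3-GO,W:wait | queues: N=1 E=1 S=1 W=1
Step 2 [NS]: N:car5-GO,E:wait,S:car4-GO,W:wait | queues: N=0 E=1 S=0 W=1
Step 3 [NS]: N:empty,E:wait,S:empty,W:wait | queues: N=0 E=1 S=0 W=1
Step 4 [EW]: N:wait,E:car6-GO,S:wait,W:car1-GO | queues: N=0 E=0 S=0 W=0
Car 6 crosses at step 4

4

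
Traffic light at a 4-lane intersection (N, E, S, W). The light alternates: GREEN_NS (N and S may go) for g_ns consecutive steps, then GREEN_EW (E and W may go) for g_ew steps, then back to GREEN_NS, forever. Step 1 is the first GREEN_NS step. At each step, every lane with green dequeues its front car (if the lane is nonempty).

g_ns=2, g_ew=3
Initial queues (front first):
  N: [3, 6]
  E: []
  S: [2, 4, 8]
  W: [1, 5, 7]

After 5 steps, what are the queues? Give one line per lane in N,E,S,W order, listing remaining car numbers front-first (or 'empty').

Step 1 [NS]: N:car3-GO,E:wait,S:car2-GO,W:wait | queues: N=1 E=0 S=2 W=3
Step 2 [NS]: N:car6-GO,E:wait,S:car4-GO,W:wait | queues: N=0 E=0 S=1 W=3
Step 3 [EW]: N:wait,E:empty,S:wait,W:car1-GO | queues: N=0 E=0 S=1 W=2
Step 4 [EW]: N:wait,E:empty,S:wait,W:car5-GO | queues: N=0 E=0 S=1 W=1
Step 5 [EW]: N:wait,E:empty,S:wait,W:car7-GO | queues: N=0 E=0 S=1 W=0

N: empty
E: empty
S: 8
W: empty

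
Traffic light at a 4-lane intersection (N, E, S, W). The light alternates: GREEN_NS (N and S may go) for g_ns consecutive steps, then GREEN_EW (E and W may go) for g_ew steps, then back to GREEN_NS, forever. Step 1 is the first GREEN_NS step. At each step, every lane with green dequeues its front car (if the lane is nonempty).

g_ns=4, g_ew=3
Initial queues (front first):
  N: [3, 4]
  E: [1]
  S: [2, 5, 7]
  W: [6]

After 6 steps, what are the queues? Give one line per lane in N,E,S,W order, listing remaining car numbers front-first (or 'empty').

Step 1 [NS]: N:car3-GO,E:wait,S:car2-GO,W:wait | queues: N=1 E=1 S=2 W=1
Step 2 [NS]: N:car4-GO,E:wait,S:car5-GO,W:wait | queues: N=0 E=1 S=1 W=1
Step 3 [NS]: N:empty,E:wait,S:car7-GO,W:wait | queues: N=0 E=1 S=0 W=1
Step 4 [NS]: N:empty,E:wait,S:empty,W:wait | queues: N=0 E=1 S=0 W=1
Step 5 [EW]: N:wait,E:car1-GO,S:wait,W:car6-GO | queues: N=0 E=0 S=0 W=0

N: empty
E: empty
S: empty
W: empty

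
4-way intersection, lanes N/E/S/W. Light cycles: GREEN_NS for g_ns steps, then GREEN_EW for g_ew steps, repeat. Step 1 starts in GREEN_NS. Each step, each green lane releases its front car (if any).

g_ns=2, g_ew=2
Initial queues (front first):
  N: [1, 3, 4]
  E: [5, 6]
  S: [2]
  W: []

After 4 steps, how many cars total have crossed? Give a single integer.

Answer: 5

Derivation:
Step 1 [NS]: N:car1-GO,E:wait,S:car2-GO,W:wait | queues: N=2 E=2 S=0 W=0
Step 2 [NS]: N:car3-GO,E:wait,S:empty,W:wait | queues: N=1 E=2 S=0 W=0
Step 3 [EW]: N:wait,E:car5-GO,S:wait,W:empty | queues: N=1 E=1 S=0 W=0
Step 4 [EW]: N:wait,E:car6-GO,S:wait,W:empty | queues: N=1 E=0 S=0 W=0
Cars crossed by step 4: 5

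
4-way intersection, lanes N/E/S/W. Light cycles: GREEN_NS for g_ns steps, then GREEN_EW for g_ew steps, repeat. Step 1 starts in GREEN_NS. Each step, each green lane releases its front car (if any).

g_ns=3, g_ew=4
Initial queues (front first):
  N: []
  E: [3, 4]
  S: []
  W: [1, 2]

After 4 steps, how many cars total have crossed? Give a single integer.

Answer: 2

Derivation:
Step 1 [NS]: N:empty,E:wait,S:empty,W:wait | queues: N=0 E=2 S=0 W=2
Step 2 [NS]: N:empty,E:wait,S:empty,W:wait | queues: N=0 E=2 S=0 W=2
Step 3 [NS]: N:empty,E:wait,S:empty,W:wait | queues: N=0 E=2 S=0 W=2
Step 4 [EW]: N:wait,E:car3-GO,S:wait,W:car1-GO | queues: N=0 E=1 S=0 W=1
Cars crossed by step 4: 2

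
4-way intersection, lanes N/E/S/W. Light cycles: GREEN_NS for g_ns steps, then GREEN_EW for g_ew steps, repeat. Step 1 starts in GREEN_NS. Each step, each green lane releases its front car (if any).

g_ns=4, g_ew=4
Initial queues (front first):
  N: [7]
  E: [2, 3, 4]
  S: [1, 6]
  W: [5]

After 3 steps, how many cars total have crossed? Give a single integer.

Step 1 [NS]: N:car7-GO,E:wait,S:car1-GO,W:wait | queues: N=0 E=3 S=1 W=1
Step 2 [NS]: N:empty,E:wait,S:car6-GO,W:wait | queues: N=0 E=3 S=0 W=1
Step 3 [NS]: N:empty,E:wait,S:empty,W:wait | queues: N=0 E=3 S=0 W=1
Cars crossed by step 3: 3

Answer: 3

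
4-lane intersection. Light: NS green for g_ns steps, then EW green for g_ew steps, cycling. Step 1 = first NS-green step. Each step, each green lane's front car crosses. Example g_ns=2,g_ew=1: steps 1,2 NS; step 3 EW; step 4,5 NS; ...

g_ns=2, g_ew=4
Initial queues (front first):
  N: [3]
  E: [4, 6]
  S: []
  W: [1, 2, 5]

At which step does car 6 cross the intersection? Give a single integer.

Step 1 [NS]: N:car3-GO,E:wait,S:empty,W:wait | queues: N=0 E=2 S=0 W=3
Step 2 [NS]: N:empty,E:wait,S:empty,W:wait | queues: N=0 E=2 S=0 W=3
Step 3 [EW]: N:wait,E:car4-GO,S:wait,W:car1-GO | queues: N=0 E=1 S=0 W=2
Step 4 [EW]: N:wait,E:car6-GO,S:wait,W:car2-GO | queues: N=0 E=0 S=0 W=1
Step 5 [EW]: N:wait,E:empty,S:wait,W:car5-GO | queues: N=0 E=0 S=0 W=0
Car 6 crosses at step 4

4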